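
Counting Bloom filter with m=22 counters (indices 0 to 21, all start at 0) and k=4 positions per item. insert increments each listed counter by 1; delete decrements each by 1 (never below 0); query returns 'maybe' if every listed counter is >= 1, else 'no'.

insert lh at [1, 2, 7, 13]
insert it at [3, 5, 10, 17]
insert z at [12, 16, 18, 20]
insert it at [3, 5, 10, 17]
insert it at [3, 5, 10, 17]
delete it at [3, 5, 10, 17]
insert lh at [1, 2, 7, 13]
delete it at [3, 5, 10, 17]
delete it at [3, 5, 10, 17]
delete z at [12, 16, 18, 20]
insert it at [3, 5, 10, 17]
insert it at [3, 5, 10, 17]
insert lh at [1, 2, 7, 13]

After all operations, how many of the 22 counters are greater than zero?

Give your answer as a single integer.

Answer: 8

Derivation:
Step 1: insert lh at [1, 2, 7, 13] -> counters=[0,1,1,0,0,0,0,1,0,0,0,0,0,1,0,0,0,0,0,0,0,0]
Step 2: insert it at [3, 5, 10, 17] -> counters=[0,1,1,1,0,1,0,1,0,0,1,0,0,1,0,0,0,1,0,0,0,0]
Step 3: insert z at [12, 16, 18, 20] -> counters=[0,1,1,1,0,1,0,1,0,0,1,0,1,1,0,0,1,1,1,0,1,0]
Step 4: insert it at [3, 5, 10, 17] -> counters=[0,1,1,2,0,2,0,1,0,0,2,0,1,1,0,0,1,2,1,0,1,0]
Step 5: insert it at [3, 5, 10, 17] -> counters=[0,1,1,3,0,3,0,1,0,0,3,0,1,1,0,0,1,3,1,0,1,0]
Step 6: delete it at [3, 5, 10, 17] -> counters=[0,1,1,2,0,2,0,1,0,0,2,0,1,1,0,0,1,2,1,0,1,0]
Step 7: insert lh at [1, 2, 7, 13] -> counters=[0,2,2,2,0,2,0,2,0,0,2,0,1,2,0,0,1,2,1,0,1,0]
Step 8: delete it at [3, 5, 10, 17] -> counters=[0,2,2,1,0,1,0,2,0,0,1,0,1,2,0,0,1,1,1,0,1,0]
Step 9: delete it at [3, 5, 10, 17] -> counters=[0,2,2,0,0,0,0,2,0,0,0,0,1,2,0,0,1,0,1,0,1,0]
Step 10: delete z at [12, 16, 18, 20] -> counters=[0,2,2,0,0,0,0,2,0,0,0,0,0,2,0,0,0,0,0,0,0,0]
Step 11: insert it at [3, 5, 10, 17] -> counters=[0,2,2,1,0,1,0,2,0,0,1,0,0,2,0,0,0,1,0,0,0,0]
Step 12: insert it at [3, 5, 10, 17] -> counters=[0,2,2,2,0,2,0,2,0,0,2,0,0,2,0,0,0,2,0,0,0,0]
Step 13: insert lh at [1, 2, 7, 13] -> counters=[0,3,3,2,0,2,0,3,0,0,2,0,0,3,0,0,0,2,0,0,0,0]
Final counters=[0,3,3,2,0,2,0,3,0,0,2,0,0,3,0,0,0,2,0,0,0,0] -> 8 nonzero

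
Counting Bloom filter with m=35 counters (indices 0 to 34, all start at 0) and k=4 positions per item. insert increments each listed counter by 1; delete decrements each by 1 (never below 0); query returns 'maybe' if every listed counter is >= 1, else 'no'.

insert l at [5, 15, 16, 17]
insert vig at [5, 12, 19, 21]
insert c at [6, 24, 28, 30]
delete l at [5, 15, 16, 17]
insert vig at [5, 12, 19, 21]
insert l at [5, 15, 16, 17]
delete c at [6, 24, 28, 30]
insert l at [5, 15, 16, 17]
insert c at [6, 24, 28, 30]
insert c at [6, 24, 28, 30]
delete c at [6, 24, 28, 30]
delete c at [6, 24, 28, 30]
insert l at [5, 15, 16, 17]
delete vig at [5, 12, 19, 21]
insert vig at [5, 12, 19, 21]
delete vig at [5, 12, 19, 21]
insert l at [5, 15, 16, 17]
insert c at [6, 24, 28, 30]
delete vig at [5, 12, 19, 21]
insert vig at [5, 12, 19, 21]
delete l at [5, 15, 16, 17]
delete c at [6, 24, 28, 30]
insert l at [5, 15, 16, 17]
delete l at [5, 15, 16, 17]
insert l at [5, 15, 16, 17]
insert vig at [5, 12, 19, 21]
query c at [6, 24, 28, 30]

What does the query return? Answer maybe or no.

Answer: no

Derivation:
Step 1: insert l at [5, 15, 16, 17] -> counters=[0,0,0,0,0,1,0,0,0,0,0,0,0,0,0,1,1,1,0,0,0,0,0,0,0,0,0,0,0,0,0,0,0,0,0]
Step 2: insert vig at [5, 12, 19, 21] -> counters=[0,0,0,0,0,2,0,0,0,0,0,0,1,0,0,1,1,1,0,1,0,1,0,0,0,0,0,0,0,0,0,0,0,0,0]
Step 3: insert c at [6, 24, 28, 30] -> counters=[0,0,0,0,0,2,1,0,0,0,0,0,1,0,0,1,1,1,0,1,0,1,0,0,1,0,0,0,1,0,1,0,0,0,0]
Step 4: delete l at [5, 15, 16, 17] -> counters=[0,0,0,0,0,1,1,0,0,0,0,0,1,0,0,0,0,0,0,1,0,1,0,0,1,0,0,0,1,0,1,0,0,0,0]
Step 5: insert vig at [5, 12, 19, 21] -> counters=[0,0,0,0,0,2,1,0,0,0,0,0,2,0,0,0,0,0,0,2,0,2,0,0,1,0,0,0,1,0,1,0,0,0,0]
Step 6: insert l at [5, 15, 16, 17] -> counters=[0,0,0,0,0,3,1,0,0,0,0,0,2,0,0,1,1,1,0,2,0,2,0,0,1,0,0,0,1,0,1,0,0,0,0]
Step 7: delete c at [6, 24, 28, 30] -> counters=[0,0,0,0,0,3,0,0,0,0,0,0,2,0,0,1,1,1,0,2,0,2,0,0,0,0,0,0,0,0,0,0,0,0,0]
Step 8: insert l at [5, 15, 16, 17] -> counters=[0,0,0,0,0,4,0,0,0,0,0,0,2,0,0,2,2,2,0,2,0,2,0,0,0,0,0,0,0,0,0,0,0,0,0]
Step 9: insert c at [6, 24, 28, 30] -> counters=[0,0,0,0,0,4,1,0,0,0,0,0,2,0,0,2,2,2,0,2,0,2,0,0,1,0,0,0,1,0,1,0,0,0,0]
Step 10: insert c at [6, 24, 28, 30] -> counters=[0,0,0,0,0,4,2,0,0,0,0,0,2,0,0,2,2,2,0,2,0,2,0,0,2,0,0,0,2,0,2,0,0,0,0]
Step 11: delete c at [6, 24, 28, 30] -> counters=[0,0,0,0,0,4,1,0,0,0,0,0,2,0,0,2,2,2,0,2,0,2,0,0,1,0,0,0,1,0,1,0,0,0,0]
Step 12: delete c at [6, 24, 28, 30] -> counters=[0,0,0,0,0,4,0,0,0,0,0,0,2,0,0,2,2,2,0,2,0,2,0,0,0,0,0,0,0,0,0,0,0,0,0]
Step 13: insert l at [5, 15, 16, 17] -> counters=[0,0,0,0,0,5,0,0,0,0,0,0,2,0,0,3,3,3,0,2,0,2,0,0,0,0,0,0,0,0,0,0,0,0,0]
Step 14: delete vig at [5, 12, 19, 21] -> counters=[0,0,0,0,0,4,0,0,0,0,0,0,1,0,0,3,3,3,0,1,0,1,0,0,0,0,0,0,0,0,0,0,0,0,0]
Step 15: insert vig at [5, 12, 19, 21] -> counters=[0,0,0,0,0,5,0,0,0,0,0,0,2,0,0,3,3,3,0,2,0,2,0,0,0,0,0,0,0,0,0,0,0,0,0]
Step 16: delete vig at [5, 12, 19, 21] -> counters=[0,0,0,0,0,4,0,0,0,0,0,0,1,0,0,3,3,3,0,1,0,1,0,0,0,0,0,0,0,0,0,0,0,0,0]
Step 17: insert l at [5, 15, 16, 17] -> counters=[0,0,0,0,0,5,0,0,0,0,0,0,1,0,0,4,4,4,0,1,0,1,0,0,0,0,0,0,0,0,0,0,0,0,0]
Step 18: insert c at [6, 24, 28, 30] -> counters=[0,0,0,0,0,5,1,0,0,0,0,0,1,0,0,4,4,4,0,1,0,1,0,0,1,0,0,0,1,0,1,0,0,0,0]
Step 19: delete vig at [5, 12, 19, 21] -> counters=[0,0,0,0,0,4,1,0,0,0,0,0,0,0,0,4,4,4,0,0,0,0,0,0,1,0,0,0,1,0,1,0,0,0,0]
Step 20: insert vig at [5, 12, 19, 21] -> counters=[0,0,0,0,0,5,1,0,0,0,0,0,1,0,0,4,4,4,0,1,0,1,0,0,1,0,0,0,1,0,1,0,0,0,0]
Step 21: delete l at [5, 15, 16, 17] -> counters=[0,0,0,0,0,4,1,0,0,0,0,0,1,0,0,3,3,3,0,1,0,1,0,0,1,0,0,0,1,0,1,0,0,0,0]
Step 22: delete c at [6, 24, 28, 30] -> counters=[0,0,0,0,0,4,0,0,0,0,0,0,1,0,0,3,3,3,0,1,0,1,0,0,0,0,0,0,0,0,0,0,0,0,0]
Step 23: insert l at [5, 15, 16, 17] -> counters=[0,0,0,0,0,5,0,0,0,0,0,0,1,0,0,4,4,4,0,1,0,1,0,0,0,0,0,0,0,0,0,0,0,0,0]
Step 24: delete l at [5, 15, 16, 17] -> counters=[0,0,0,0,0,4,0,0,0,0,0,0,1,0,0,3,3,3,0,1,0,1,0,0,0,0,0,0,0,0,0,0,0,0,0]
Step 25: insert l at [5, 15, 16, 17] -> counters=[0,0,0,0,0,5,0,0,0,0,0,0,1,0,0,4,4,4,0,1,0,1,0,0,0,0,0,0,0,0,0,0,0,0,0]
Step 26: insert vig at [5, 12, 19, 21] -> counters=[0,0,0,0,0,6,0,0,0,0,0,0,2,0,0,4,4,4,0,2,0,2,0,0,0,0,0,0,0,0,0,0,0,0,0]
Query c: check counters[6]=0 counters[24]=0 counters[28]=0 counters[30]=0 -> no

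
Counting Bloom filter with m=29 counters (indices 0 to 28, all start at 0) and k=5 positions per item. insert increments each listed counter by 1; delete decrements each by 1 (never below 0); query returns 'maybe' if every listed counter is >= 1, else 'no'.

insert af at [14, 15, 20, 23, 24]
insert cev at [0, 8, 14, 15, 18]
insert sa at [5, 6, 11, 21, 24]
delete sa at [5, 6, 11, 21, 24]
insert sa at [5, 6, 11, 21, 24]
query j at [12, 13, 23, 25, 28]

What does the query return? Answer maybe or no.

Step 1: insert af at [14, 15, 20, 23, 24] -> counters=[0,0,0,0,0,0,0,0,0,0,0,0,0,0,1,1,0,0,0,0,1,0,0,1,1,0,0,0,0]
Step 2: insert cev at [0, 8, 14, 15, 18] -> counters=[1,0,0,0,0,0,0,0,1,0,0,0,0,0,2,2,0,0,1,0,1,0,0,1,1,0,0,0,0]
Step 3: insert sa at [5, 6, 11, 21, 24] -> counters=[1,0,0,0,0,1,1,0,1,0,0,1,0,0,2,2,0,0,1,0,1,1,0,1,2,0,0,0,0]
Step 4: delete sa at [5, 6, 11, 21, 24] -> counters=[1,0,0,0,0,0,0,0,1,0,0,0,0,0,2,2,0,0,1,0,1,0,0,1,1,0,0,0,0]
Step 5: insert sa at [5, 6, 11, 21, 24] -> counters=[1,0,0,0,0,1,1,0,1,0,0,1,0,0,2,2,0,0,1,0,1,1,0,1,2,0,0,0,0]
Query j: check counters[12]=0 counters[13]=0 counters[23]=1 counters[25]=0 counters[28]=0 -> no

Answer: no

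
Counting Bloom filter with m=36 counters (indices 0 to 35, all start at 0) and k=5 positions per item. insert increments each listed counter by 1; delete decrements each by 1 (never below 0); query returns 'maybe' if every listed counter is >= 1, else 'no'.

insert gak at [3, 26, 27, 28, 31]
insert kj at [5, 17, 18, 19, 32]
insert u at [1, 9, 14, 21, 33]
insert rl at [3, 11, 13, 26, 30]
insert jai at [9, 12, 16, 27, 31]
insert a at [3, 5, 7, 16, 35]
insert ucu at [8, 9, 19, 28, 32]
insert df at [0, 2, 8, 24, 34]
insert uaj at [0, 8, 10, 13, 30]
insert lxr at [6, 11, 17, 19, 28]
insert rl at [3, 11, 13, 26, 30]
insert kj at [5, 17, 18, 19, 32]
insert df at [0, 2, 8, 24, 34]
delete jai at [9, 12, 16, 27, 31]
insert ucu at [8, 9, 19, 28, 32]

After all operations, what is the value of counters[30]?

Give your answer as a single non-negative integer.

Answer: 3

Derivation:
Step 1: insert gak at [3, 26, 27, 28, 31] -> counters=[0,0,0,1,0,0,0,0,0,0,0,0,0,0,0,0,0,0,0,0,0,0,0,0,0,0,1,1,1,0,0,1,0,0,0,0]
Step 2: insert kj at [5, 17, 18, 19, 32] -> counters=[0,0,0,1,0,1,0,0,0,0,0,0,0,0,0,0,0,1,1,1,0,0,0,0,0,0,1,1,1,0,0,1,1,0,0,0]
Step 3: insert u at [1, 9, 14, 21, 33] -> counters=[0,1,0,1,0,1,0,0,0,1,0,0,0,0,1,0,0,1,1,1,0,1,0,0,0,0,1,1,1,0,0,1,1,1,0,0]
Step 4: insert rl at [3, 11, 13, 26, 30] -> counters=[0,1,0,2,0,1,0,0,0,1,0,1,0,1,1,0,0,1,1,1,0,1,0,0,0,0,2,1,1,0,1,1,1,1,0,0]
Step 5: insert jai at [9, 12, 16, 27, 31] -> counters=[0,1,0,2,0,1,0,0,0,2,0,1,1,1,1,0,1,1,1,1,0,1,0,0,0,0,2,2,1,0,1,2,1,1,0,0]
Step 6: insert a at [3, 5, 7, 16, 35] -> counters=[0,1,0,3,0,2,0,1,0,2,0,1,1,1,1,0,2,1,1,1,0,1,0,0,0,0,2,2,1,0,1,2,1,1,0,1]
Step 7: insert ucu at [8, 9, 19, 28, 32] -> counters=[0,1,0,3,0,2,0,1,1,3,0,1,1,1,1,0,2,1,1,2,0,1,0,0,0,0,2,2,2,0,1,2,2,1,0,1]
Step 8: insert df at [0, 2, 8, 24, 34] -> counters=[1,1,1,3,0,2,0,1,2,3,0,1,1,1,1,0,2,1,1,2,0,1,0,0,1,0,2,2,2,0,1,2,2,1,1,1]
Step 9: insert uaj at [0, 8, 10, 13, 30] -> counters=[2,1,1,3,0,2,0,1,3,3,1,1,1,2,1,0,2,1,1,2,0,1,0,0,1,0,2,2,2,0,2,2,2,1,1,1]
Step 10: insert lxr at [6, 11, 17, 19, 28] -> counters=[2,1,1,3,0,2,1,1,3,3,1,2,1,2,1,0,2,2,1,3,0,1,0,0,1,0,2,2,3,0,2,2,2,1,1,1]
Step 11: insert rl at [3, 11, 13, 26, 30] -> counters=[2,1,1,4,0,2,1,1,3,3,1,3,1,3,1,0,2,2,1,3,0,1,0,0,1,0,3,2,3,0,3,2,2,1,1,1]
Step 12: insert kj at [5, 17, 18, 19, 32] -> counters=[2,1,1,4,0,3,1,1,3,3,1,3,1,3,1,0,2,3,2,4,0,1,0,0,1,0,3,2,3,0,3,2,3,1,1,1]
Step 13: insert df at [0, 2, 8, 24, 34] -> counters=[3,1,2,4,0,3,1,1,4,3,1,3,1,3,1,0,2,3,2,4,0,1,0,0,2,0,3,2,3,0,3,2,3,1,2,1]
Step 14: delete jai at [9, 12, 16, 27, 31] -> counters=[3,1,2,4,0,3,1,1,4,2,1,3,0,3,1,0,1,3,2,4,0,1,0,0,2,0,3,1,3,0,3,1,3,1,2,1]
Step 15: insert ucu at [8, 9, 19, 28, 32] -> counters=[3,1,2,4,0,3,1,1,5,3,1,3,0,3,1,0,1,3,2,5,0,1,0,0,2,0,3,1,4,0,3,1,4,1,2,1]
Final counters=[3,1,2,4,0,3,1,1,5,3,1,3,0,3,1,0,1,3,2,5,0,1,0,0,2,0,3,1,4,0,3,1,4,1,2,1] -> counters[30]=3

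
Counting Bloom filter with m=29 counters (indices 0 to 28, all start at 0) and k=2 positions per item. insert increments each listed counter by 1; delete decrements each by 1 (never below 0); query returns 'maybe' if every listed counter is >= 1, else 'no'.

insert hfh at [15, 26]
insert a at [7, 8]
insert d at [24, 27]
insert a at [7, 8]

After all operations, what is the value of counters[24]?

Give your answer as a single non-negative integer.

Step 1: insert hfh at [15, 26] -> counters=[0,0,0,0,0,0,0,0,0,0,0,0,0,0,0,1,0,0,0,0,0,0,0,0,0,0,1,0,0]
Step 2: insert a at [7, 8] -> counters=[0,0,0,0,0,0,0,1,1,0,0,0,0,0,0,1,0,0,0,0,0,0,0,0,0,0,1,0,0]
Step 3: insert d at [24, 27] -> counters=[0,0,0,0,0,0,0,1,1,0,0,0,0,0,0,1,0,0,0,0,0,0,0,0,1,0,1,1,0]
Step 4: insert a at [7, 8] -> counters=[0,0,0,0,0,0,0,2,2,0,0,0,0,0,0,1,0,0,0,0,0,0,0,0,1,0,1,1,0]
Final counters=[0,0,0,0,0,0,0,2,2,0,0,0,0,0,0,1,0,0,0,0,0,0,0,0,1,0,1,1,0] -> counters[24]=1

Answer: 1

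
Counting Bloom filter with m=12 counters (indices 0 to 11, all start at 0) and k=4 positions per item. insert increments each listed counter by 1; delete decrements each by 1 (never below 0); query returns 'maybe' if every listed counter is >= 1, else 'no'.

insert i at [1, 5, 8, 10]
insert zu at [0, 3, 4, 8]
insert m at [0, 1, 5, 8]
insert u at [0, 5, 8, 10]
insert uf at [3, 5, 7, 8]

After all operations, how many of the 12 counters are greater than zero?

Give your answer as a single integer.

Answer: 8

Derivation:
Step 1: insert i at [1, 5, 8, 10] -> counters=[0,1,0,0,0,1,0,0,1,0,1,0]
Step 2: insert zu at [0, 3, 4, 8] -> counters=[1,1,0,1,1,1,0,0,2,0,1,0]
Step 3: insert m at [0, 1, 5, 8] -> counters=[2,2,0,1,1,2,0,0,3,0,1,0]
Step 4: insert u at [0, 5, 8, 10] -> counters=[3,2,0,1,1,3,0,0,4,0,2,0]
Step 5: insert uf at [3, 5, 7, 8] -> counters=[3,2,0,2,1,4,0,1,5,0,2,0]
Final counters=[3,2,0,2,1,4,0,1,5,0,2,0] -> 8 nonzero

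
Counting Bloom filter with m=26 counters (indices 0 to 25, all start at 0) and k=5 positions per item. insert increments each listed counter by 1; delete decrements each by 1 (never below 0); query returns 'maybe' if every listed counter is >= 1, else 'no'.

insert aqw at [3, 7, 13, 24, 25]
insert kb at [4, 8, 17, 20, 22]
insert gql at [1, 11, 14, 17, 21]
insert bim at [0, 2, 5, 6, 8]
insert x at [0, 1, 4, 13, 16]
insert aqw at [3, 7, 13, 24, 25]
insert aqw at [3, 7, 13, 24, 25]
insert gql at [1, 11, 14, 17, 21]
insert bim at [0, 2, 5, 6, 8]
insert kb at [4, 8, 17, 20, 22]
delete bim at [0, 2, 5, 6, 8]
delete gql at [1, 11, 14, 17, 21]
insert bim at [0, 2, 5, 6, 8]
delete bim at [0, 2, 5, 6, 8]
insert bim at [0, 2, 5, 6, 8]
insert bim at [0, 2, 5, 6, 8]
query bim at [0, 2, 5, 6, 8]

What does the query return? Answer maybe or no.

Answer: maybe

Derivation:
Step 1: insert aqw at [3, 7, 13, 24, 25] -> counters=[0,0,0,1,0,0,0,1,0,0,0,0,0,1,0,0,0,0,0,0,0,0,0,0,1,1]
Step 2: insert kb at [4, 8, 17, 20, 22] -> counters=[0,0,0,1,1,0,0,1,1,0,0,0,0,1,0,0,0,1,0,0,1,0,1,0,1,1]
Step 3: insert gql at [1, 11, 14, 17, 21] -> counters=[0,1,0,1,1,0,0,1,1,0,0,1,0,1,1,0,0,2,0,0,1,1,1,0,1,1]
Step 4: insert bim at [0, 2, 5, 6, 8] -> counters=[1,1,1,1,1,1,1,1,2,0,0,1,0,1,1,0,0,2,0,0,1,1,1,0,1,1]
Step 5: insert x at [0, 1, 4, 13, 16] -> counters=[2,2,1,1,2,1,1,1,2,0,0,1,0,2,1,0,1,2,0,0,1,1,1,0,1,1]
Step 6: insert aqw at [3, 7, 13, 24, 25] -> counters=[2,2,1,2,2,1,1,2,2,0,0,1,0,3,1,0,1,2,0,0,1,1,1,0,2,2]
Step 7: insert aqw at [3, 7, 13, 24, 25] -> counters=[2,2,1,3,2,1,1,3,2,0,0,1,0,4,1,0,1,2,0,0,1,1,1,0,3,3]
Step 8: insert gql at [1, 11, 14, 17, 21] -> counters=[2,3,1,3,2,1,1,3,2,0,0,2,0,4,2,0,1,3,0,0,1,2,1,0,3,3]
Step 9: insert bim at [0, 2, 5, 6, 8] -> counters=[3,3,2,3,2,2,2,3,3,0,0,2,0,4,2,0,1,3,0,0,1,2,1,0,3,3]
Step 10: insert kb at [4, 8, 17, 20, 22] -> counters=[3,3,2,3,3,2,2,3,4,0,0,2,0,4,2,0,1,4,0,0,2,2,2,0,3,3]
Step 11: delete bim at [0, 2, 5, 6, 8] -> counters=[2,3,1,3,3,1,1,3,3,0,0,2,0,4,2,0,1,4,0,0,2,2,2,0,3,3]
Step 12: delete gql at [1, 11, 14, 17, 21] -> counters=[2,2,1,3,3,1,1,3,3,0,0,1,0,4,1,0,1,3,0,0,2,1,2,0,3,3]
Step 13: insert bim at [0, 2, 5, 6, 8] -> counters=[3,2,2,3,3,2,2,3,4,0,0,1,0,4,1,0,1,3,0,0,2,1,2,0,3,3]
Step 14: delete bim at [0, 2, 5, 6, 8] -> counters=[2,2,1,3,3,1,1,3,3,0,0,1,0,4,1,0,1,3,0,0,2,1,2,0,3,3]
Step 15: insert bim at [0, 2, 5, 6, 8] -> counters=[3,2,2,3,3,2,2,3,4,0,0,1,0,4,1,0,1,3,0,0,2,1,2,0,3,3]
Step 16: insert bim at [0, 2, 5, 6, 8] -> counters=[4,2,3,3,3,3,3,3,5,0,0,1,0,4,1,0,1,3,0,0,2,1,2,0,3,3]
Query bim: check counters[0]=4 counters[2]=3 counters[5]=3 counters[6]=3 counters[8]=5 -> maybe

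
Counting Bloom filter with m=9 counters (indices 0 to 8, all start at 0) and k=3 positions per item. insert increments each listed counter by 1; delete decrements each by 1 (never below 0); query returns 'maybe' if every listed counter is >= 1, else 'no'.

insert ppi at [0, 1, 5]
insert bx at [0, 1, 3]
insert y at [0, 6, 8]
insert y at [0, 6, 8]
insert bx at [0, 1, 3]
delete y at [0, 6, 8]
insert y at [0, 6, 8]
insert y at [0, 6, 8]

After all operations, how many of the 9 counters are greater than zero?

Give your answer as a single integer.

Answer: 6

Derivation:
Step 1: insert ppi at [0, 1, 5] -> counters=[1,1,0,0,0,1,0,0,0]
Step 2: insert bx at [0, 1, 3] -> counters=[2,2,0,1,0,1,0,0,0]
Step 3: insert y at [0, 6, 8] -> counters=[3,2,0,1,0,1,1,0,1]
Step 4: insert y at [0, 6, 8] -> counters=[4,2,0,1,0,1,2,0,2]
Step 5: insert bx at [0, 1, 3] -> counters=[5,3,0,2,0,1,2,0,2]
Step 6: delete y at [0, 6, 8] -> counters=[4,3,0,2,0,1,1,0,1]
Step 7: insert y at [0, 6, 8] -> counters=[5,3,0,2,0,1,2,0,2]
Step 8: insert y at [0, 6, 8] -> counters=[6,3,0,2,0,1,3,0,3]
Final counters=[6,3,0,2,0,1,3,0,3] -> 6 nonzero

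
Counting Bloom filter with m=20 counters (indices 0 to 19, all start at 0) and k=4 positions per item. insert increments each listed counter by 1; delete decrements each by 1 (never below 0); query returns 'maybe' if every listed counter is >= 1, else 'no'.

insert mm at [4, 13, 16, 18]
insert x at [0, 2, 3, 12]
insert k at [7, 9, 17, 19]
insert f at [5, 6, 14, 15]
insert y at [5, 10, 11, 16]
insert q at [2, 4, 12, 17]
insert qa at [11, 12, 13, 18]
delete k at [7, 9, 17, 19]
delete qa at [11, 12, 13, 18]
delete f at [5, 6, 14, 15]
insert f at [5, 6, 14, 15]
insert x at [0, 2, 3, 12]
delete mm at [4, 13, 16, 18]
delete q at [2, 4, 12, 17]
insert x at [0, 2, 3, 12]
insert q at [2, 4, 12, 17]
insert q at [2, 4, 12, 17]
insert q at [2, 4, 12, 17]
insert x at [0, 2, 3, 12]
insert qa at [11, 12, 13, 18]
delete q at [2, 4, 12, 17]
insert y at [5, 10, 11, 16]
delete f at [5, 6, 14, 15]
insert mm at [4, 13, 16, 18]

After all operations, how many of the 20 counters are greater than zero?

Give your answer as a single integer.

Answer: 12

Derivation:
Step 1: insert mm at [4, 13, 16, 18] -> counters=[0,0,0,0,1,0,0,0,0,0,0,0,0,1,0,0,1,0,1,0]
Step 2: insert x at [0, 2, 3, 12] -> counters=[1,0,1,1,1,0,0,0,0,0,0,0,1,1,0,0,1,0,1,0]
Step 3: insert k at [7, 9, 17, 19] -> counters=[1,0,1,1,1,0,0,1,0,1,0,0,1,1,0,0,1,1,1,1]
Step 4: insert f at [5, 6, 14, 15] -> counters=[1,0,1,1,1,1,1,1,0,1,0,0,1,1,1,1,1,1,1,1]
Step 5: insert y at [5, 10, 11, 16] -> counters=[1,0,1,1,1,2,1,1,0,1,1,1,1,1,1,1,2,1,1,1]
Step 6: insert q at [2, 4, 12, 17] -> counters=[1,0,2,1,2,2,1,1,0,1,1,1,2,1,1,1,2,2,1,1]
Step 7: insert qa at [11, 12, 13, 18] -> counters=[1,0,2,1,2,2,1,1,0,1,1,2,3,2,1,1,2,2,2,1]
Step 8: delete k at [7, 9, 17, 19] -> counters=[1,0,2,1,2,2,1,0,0,0,1,2,3,2,1,1,2,1,2,0]
Step 9: delete qa at [11, 12, 13, 18] -> counters=[1,0,2,1,2,2,1,0,0,0,1,1,2,1,1,1,2,1,1,0]
Step 10: delete f at [5, 6, 14, 15] -> counters=[1,0,2,1,2,1,0,0,0,0,1,1,2,1,0,0,2,1,1,0]
Step 11: insert f at [5, 6, 14, 15] -> counters=[1,0,2,1,2,2,1,0,0,0,1,1,2,1,1,1,2,1,1,0]
Step 12: insert x at [0, 2, 3, 12] -> counters=[2,0,3,2,2,2,1,0,0,0,1,1,3,1,1,1,2,1,1,0]
Step 13: delete mm at [4, 13, 16, 18] -> counters=[2,0,3,2,1,2,1,0,0,0,1,1,3,0,1,1,1,1,0,0]
Step 14: delete q at [2, 4, 12, 17] -> counters=[2,0,2,2,0,2,1,0,0,0,1,1,2,0,1,1,1,0,0,0]
Step 15: insert x at [0, 2, 3, 12] -> counters=[3,0,3,3,0,2,1,0,0,0,1,1,3,0,1,1,1,0,0,0]
Step 16: insert q at [2, 4, 12, 17] -> counters=[3,0,4,3,1,2,1,0,0,0,1,1,4,0,1,1,1,1,0,0]
Step 17: insert q at [2, 4, 12, 17] -> counters=[3,0,5,3,2,2,1,0,0,0,1,1,5,0,1,1,1,2,0,0]
Step 18: insert q at [2, 4, 12, 17] -> counters=[3,0,6,3,3,2,1,0,0,0,1,1,6,0,1,1,1,3,0,0]
Step 19: insert x at [0, 2, 3, 12] -> counters=[4,0,7,4,3,2,1,0,0,0,1,1,7,0,1,1,1,3,0,0]
Step 20: insert qa at [11, 12, 13, 18] -> counters=[4,0,7,4,3,2,1,0,0,0,1,2,8,1,1,1,1,3,1,0]
Step 21: delete q at [2, 4, 12, 17] -> counters=[4,0,6,4,2,2,1,0,0,0,1,2,7,1,1,1,1,2,1,0]
Step 22: insert y at [5, 10, 11, 16] -> counters=[4,0,6,4,2,3,1,0,0,0,2,3,7,1,1,1,2,2,1,0]
Step 23: delete f at [5, 6, 14, 15] -> counters=[4,0,6,4,2,2,0,0,0,0,2,3,7,1,0,0,2,2,1,0]
Step 24: insert mm at [4, 13, 16, 18] -> counters=[4,0,6,4,3,2,0,0,0,0,2,3,7,2,0,0,3,2,2,0]
Final counters=[4,0,6,4,3,2,0,0,0,0,2,3,7,2,0,0,3,2,2,0] -> 12 nonzero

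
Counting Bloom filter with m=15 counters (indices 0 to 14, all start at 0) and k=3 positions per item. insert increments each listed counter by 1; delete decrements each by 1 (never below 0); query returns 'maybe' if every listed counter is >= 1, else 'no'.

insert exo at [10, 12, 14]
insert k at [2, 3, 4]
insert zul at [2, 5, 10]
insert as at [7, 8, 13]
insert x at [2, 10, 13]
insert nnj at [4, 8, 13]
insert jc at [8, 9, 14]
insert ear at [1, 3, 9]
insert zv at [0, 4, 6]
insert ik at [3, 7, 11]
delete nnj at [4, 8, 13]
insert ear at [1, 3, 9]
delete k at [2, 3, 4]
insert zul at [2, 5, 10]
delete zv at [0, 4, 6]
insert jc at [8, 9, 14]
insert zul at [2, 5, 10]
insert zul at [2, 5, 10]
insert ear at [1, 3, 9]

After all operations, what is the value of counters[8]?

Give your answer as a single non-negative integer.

Answer: 3

Derivation:
Step 1: insert exo at [10, 12, 14] -> counters=[0,0,0,0,0,0,0,0,0,0,1,0,1,0,1]
Step 2: insert k at [2, 3, 4] -> counters=[0,0,1,1,1,0,0,0,0,0,1,0,1,0,1]
Step 3: insert zul at [2, 5, 10] -> counters=[0,0,2,1,1,1,0,0,0,0,2,0,1,0,1]
Step 4: insert as at [7, 8, 13] -> counters=[0,0,2,1,1,1,0,1,1,0,2,0,1,1,1]
Step 5: insert x at [2, 10, 13] -> counters=[0,0,3,1,1,1,0,1,1,0,3,0,1,2,1]
Step 6: insert nnj at [4, 8, 13] -> counters=[0,0,3,1,2,1,0,1,2,0,3,0,1,3,1]
Step 7: insert jc at [8, 9, 14] -> counters=[0,0,3,1,2,1,0,1,3,1,3,0,1,3,2]
Step 8: insert ear at [1, 3, 9] -> counters=[0,1,3,2,2,1,0,1,3,2,3,0,1,3,2]
Step 9: insert zv at [0, 4, 6] -> counters=[1,1,3,2,3,1,1,1,3,2,3,0,1,3,2]
Step 10: insert ik at [3, 7, 11] -> counters=[1,1,3,3,3,1,1,2,3,2,3,1,1,3,2]
Step 11: delete nnj at [4, 8, 13] -> counters=[1,1,3,3,2,1,1,2,2,2,3,1,1,2,2]
Step 12: insert ear at [1, 3, 9] -> counters=[1,2,3,4,2,1,1,2,2,3,3,1,1,2,2]
Step 13: delete k at [2, 3, 4] -> counters=[1,2,2,3,1,1,1,2,2,3,3,1,1,2,2]
Step 14: insert zul at [2, 5, 10] -> counters=[1,2,3,3,1,2,1,2,2,3,4,1,1,2,2]
Step 15: delete zv at [0, 4, 6] -> counters=[0,2,3,3,0,2,0,2,2,3,4,1,1,2,2]
Step 16: insert jc at [8, 9, 14] -> counters=[0,2,3,3,0,2,0,2,3,4,4,1,1,2,3]
Step 17: insert zul at [2, 5, 10] -> counters=[0,2,4,3,0,3,0,2,3,4,5,1,1,2,3]
Step 18: insert zul at [2, 5, 10] -> counters=[0,2,5,3,0,4,0,2,3,4,6,1,1,2,3]
Step 19: insert ear at [1, 3, 9] -> counters=[0,3,5,4,0,4,0,2,3,5,6,1,1,2,3]
Final counters=[0,3,5,4,0,4,0,2,3,5,6,1,1,2,3] -> counters[8]=3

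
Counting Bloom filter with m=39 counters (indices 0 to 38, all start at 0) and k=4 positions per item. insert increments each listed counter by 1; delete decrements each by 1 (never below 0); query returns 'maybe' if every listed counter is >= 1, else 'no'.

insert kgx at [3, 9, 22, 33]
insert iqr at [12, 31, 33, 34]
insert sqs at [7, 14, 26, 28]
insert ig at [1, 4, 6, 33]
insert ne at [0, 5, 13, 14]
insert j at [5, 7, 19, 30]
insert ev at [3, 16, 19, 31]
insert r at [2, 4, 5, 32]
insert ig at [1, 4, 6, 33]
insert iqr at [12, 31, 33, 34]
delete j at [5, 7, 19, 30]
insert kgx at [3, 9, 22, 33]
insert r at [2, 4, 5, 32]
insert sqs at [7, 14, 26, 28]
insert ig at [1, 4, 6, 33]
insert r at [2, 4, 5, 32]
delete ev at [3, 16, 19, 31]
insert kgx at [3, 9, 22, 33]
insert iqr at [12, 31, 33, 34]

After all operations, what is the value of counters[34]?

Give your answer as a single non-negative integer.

Step 1: insert kgx at [3, 9, 22, 33] -> counters=[0,0,0,1,0,0,0,0,0,1,0,0,0,0,0,0,0,0,0,0,0,0,1,0,0,0,0,0,0,0,0,0,0,1,0,0,0,0,0]
Step 2: insert iqr at [12, 31, 33, 34] -> counters=[0,0,0,1,0,0,0,0,0,1,0,0,1,0,0,0,0,0,0,0,0,0,1,0,0,0,0,0,0,0,0,1,0,2,1,0,0,0,0]
Step 3: insert sqs at [7, 14, 26, 28] -> counters=[0,0,0,1,0,0,0,1,0,1,0,0,1,0,1,0,0,0,0,0,0,0,1,0,0,0,1,0,1,0,0,1,0,2,1,0,0,0,0]
Step 4: insert ig at [1, 4, 6, 33] -> counters=[0,1,0,1,1,0,1,1,0,1,0,0,1,0,1,0,0,0,0,0,0,0,1,0,0,0,1,0,1,0,0,1,0,3,1,0,0,0,0]
Step 5: insert ne at [0, 5, 13, 14] -> counters=[1,1,0,1,1,1,1,1,0,1,0,0,1,1,2,0,0,0,0,0,0,0,1,0,0,0,1,0,1,0,0,1,0,3,1,0,0,0,0]
Step 6: insert j at [5, 7, 19, 30] -> counters=[1,1,0,1,1,2,1,2,0,1,0,0,1,1,2,0,0,0,0,1,0,0,1,0,0,0,1,0,1,0,1,1,0,3,1,0,0,0,0]
Step 7: insert ev at [3, 16, 19, 31] -> counters=[1,1,0,2,1,2,1,2,0,1,0,0,1,1,2,0,1,0,0,2,0,0,1,0,0,0,1,0,1,0,1,2,0,3,1,0,0,0,0]
Step 8: insert r at [2, 4, 5, 32] -> counters=[1,1,1,2,2,3,1,2,0,1,0,0,1,1,2,0,1,0,0,2,0,0,1,0,0,0,1,0,1,0,1,2,1,3,1,0,0,0,0]
Step 9: insert ig at [1, 4, 6, 33] -> counters=[1,2,1,2,3,3,2,2,0,1,0,0,1,1,2,0,1,0,0,2,0,0,1,0,0,0,1,0,1,0,1,2,1,4,1,0,0,0,0]
Step 10: insert iqr at [12, 31, 33, 34] -> counters=[1,2,1,2,3,3,2,2,0,1,0,0,2,1,2,0,1,0,0,2,0,0,1,0,0,0,1,0,1,0,1,3,1,5,2,0,0,0,0]
Step 11: delete j at [5, 7, 19, 30] -> counters=[1,2,1,2,3,2,2,1,0,1,0,0,2,1,2,0,1,0,0,1,0,0,1,0,0,0,1,0,1,0,0,3,1,5,2,0,0,0,0]
Step 12: insert kgx at [3, 9, 22, 33] -> counters=[1,2,1,3,3,2,2,1,0,2,0,0,2,1,2,0,1,0,0,1,0,0,2,0,0,0,1,0,1,0,0,3,1,6,2,0,0,0,0]
Step 13: insert r at [2, 4, 5, 32] -> counters=[1,2,2,3,4,3,2,1,0,2,0,0,2,1,2,0,1,0,0,1,0,0,2,0,0,0,1,0,1,0,0,3,2,6,2,0,0,0,0]
Step 14: insert sqs at [7, 14, 26, 28] -> counters=[1,2,2,3,4,3,2,2,0,2,0,0,2,1,3,0,1,0,0,1,0,0,2,0,0,0,2,0,2,0,0,3,2,6,2,0,0,0,0]
Step 15: insert ig at [1, 4, 6, 33] -> counters=[1,3,2,3,5,3,3,2,0,2,0,0,2,1,3,0,1,0,0,1,0,0,2,0,0,0,2,0,2,0,0,3,2,7,2,0,0,0,0]
Step 16: insert r at [2, 4, 5, 32] -> counters=[1,3,3,3,6,4,3,2,0,2,0,0,2,1,3,0,1,0,0,1,0,0,2,0,0,0,2,0,2,0,0,3,3,7,2,0,0,0,0]
Step 17: delete ev at [3, 16, 19, 31] -> counters=[1,3,3,2,6,4,3,2,0,2,0,0,2,1,3,0,0,0,0,0,0,0,2,0,0,0,2,0,2,0,0,2,3,7,2,0,0,0,0]
Step 18: insert kgx at [3, 9, 22, 33] -> counters=[1,3,3,3,6,4,3,2,0,3,0,0,2,1,3,0,0,0,0,0,0,0,3,0,0,0,2,0,2,0,0,2,3,8,2,0,0,0,0]
Step 19: insert iqr at [12, 31, 33, 34] -> counters=[1,3,3,3,6,4,3,2,0,3,0,0,3,1,3,0,0,0,0,0,0,0,3,0,0,0,2,0,2,0,0,3,3,9,3,0,0,0,0]
Final counters=[1,3,3,3,6,4,3,2,0,3,0,0,3,1,3,0,0,0,0,0,0,0,3,0,0,0,2,0,2,0,0,3,3,9,3,0,0,0,0] -> counters[34]=3

Answer: 3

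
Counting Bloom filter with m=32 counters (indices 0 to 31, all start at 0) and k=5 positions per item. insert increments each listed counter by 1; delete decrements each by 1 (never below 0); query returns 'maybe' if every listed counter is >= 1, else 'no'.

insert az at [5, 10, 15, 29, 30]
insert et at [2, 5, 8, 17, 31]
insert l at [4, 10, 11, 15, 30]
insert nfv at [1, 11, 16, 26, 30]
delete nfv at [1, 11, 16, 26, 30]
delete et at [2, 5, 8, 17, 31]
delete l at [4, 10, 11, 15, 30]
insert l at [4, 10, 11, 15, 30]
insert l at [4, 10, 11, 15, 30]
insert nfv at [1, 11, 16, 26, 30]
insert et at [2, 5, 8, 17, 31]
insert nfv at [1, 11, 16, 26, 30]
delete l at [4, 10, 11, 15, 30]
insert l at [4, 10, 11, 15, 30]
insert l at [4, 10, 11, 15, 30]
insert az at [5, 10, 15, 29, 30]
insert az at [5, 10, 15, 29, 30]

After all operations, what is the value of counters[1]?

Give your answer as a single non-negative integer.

Step 1: insert az at [5, 10, 15, 29, 30] -> counters=[0,0,0,0,0,1,0,0,0,0,1,0,0,0,0,1,0,0,0,0,0,0,0,0,0,0,0,0,0,1,1,0]
Step 2: insert et at [2, 5, 8, 17, 31] -> counters=[0,0,1,0,0,2,0,0,1,0,1,0,0,0,0,1,0,1,0,0,0,0,0,0,0,0,0,0,0,1,1,1]
Step 3: insert l at [4, 10, 11, 15, 30] -> counters=[0,0,1,0,1,2,0,0,1,0,2,1,0,0,0,2,0,1,0,0,0,0,0,0,0,0,0,0,0,1,2,1]
Step 4: insert nfv at [1, 11, 16, 26, 30] -> counters=[0,1,1,0,1,2,0,0,1,0,2,2,0,0,0,2,1,1,0,0,0,0,0,0,0,0,1,0,0,1,3,1]
Step 5: delete nfv at [1, 11, 16, 26, 30] -> counters=[0,0,1,0,1,2,0,0,1,0,2,1,0,0,0,2,0,1,0,0,0,0,0,0,0,0,0,0,0,1,2,1]
Step 6: delete et at [2, 5, 8, 17, 31] -> counters=[0,0,0,0,1,1,0,0,0,0,2,1,0,0,0,2,0,0,0,0,0,0,0,0,0,0,0,0,0,1,2,0]
Step 7: delete l at [4, 10, 11, 15, 30] -> counters=[0,0,0,0,0,1,0,0,0,0,1,0,0,0,0,1,0,0,0,0,0,0,0,0,0,0,0,0,0,1,1,0]
Step 8: insert l at [4, 10, 11, 15, 30] -> counters=[0,0,0,0,1,1,0,0,0,0,2,1,0,0,0,2,0,0,0,0,0,0,0,0,0,0,0,0,0,1,2,0]
Step 9: insert l at [4, 10, 11, 15, 30] -> counters=[0,0,0,0,2,1,0,0,0,0,3,2,0,0,0,3,0,0,0,0,0,0,0,0,0,0,0,0,0,1,3,0]
Step 10: insert nfv at [1, 11, 16, 26, 30] -> counters=[0,1,0,0,2,1,0,0,0,0,3,3,0,0,0,3,1,0,0,0,0,0,0,0,0,0,1,0,0,1,4,0]
Step 11: insert et at [2, 5, 8, 17, 31] -> counters=[0,1,1,0,2,2,0,0,1,0,3,3,0,0,0,3,1,1,0,0,0,0,0,0,0,0,1,0,0,1,4,1]
Step 12: insert nfv at [1, 11, 16, 26, 30] -> counters=[0,2,1,0,2,2,0,0,1,0,3,4,0,0,0,3,2,1,0,0,0,0,0,0,0,0,2,0,0,1,5,1]
Step 13: delete l at [4, 10, 11, 15, 30] -> counters=[0,2,1,0,1,2,0,0,1,0,2,3,0,0,0,2,2,1,0,0,0,0,0,0,0,0,2,0,0,1,4,1]
Step 14: insert l at [4, 10, 11, 15, 30] -> counters=[0,2,1,0,2,2,0,0,1,0,3,4,0,0,0,3,2,1,0,0,0,0,0,0,0,0,2,0,0,1,5,1]
Step 15: insert l at [4, 10, 11, 15, 30] -> counters=[0,2,1,0,3,2,0,0,1,0,4,5,0,0,0,4,2,1,0,0,0,0,0,0,0,0,2,0,0,1,6,1]
Step 16: insert az at [5, 10, 15, 29, 30] -> counters=[0,2,1,0,3,3,0,0,1,0,5,5,0,0,0,5,2,1,0,0,0,0,0,0,0,0,2,0,0,2,7,1]
Step 17: insert az at [5, 10, 15, 29, 30] -> counters=[0,2,1,0,3,4,0,0,1,0,6,5,0,0,0,6,2,1,0,0,0,0,0,0,0,0,2,0,0,3,8,1]
Final counters=[0,2,1,0,3,4,0,0,1,0,6,5,0,0,0,6,2,1,0,0,0,0,0,0,0,0,2,0,0,3,8,1] -> counters[1]=2

Answer: 2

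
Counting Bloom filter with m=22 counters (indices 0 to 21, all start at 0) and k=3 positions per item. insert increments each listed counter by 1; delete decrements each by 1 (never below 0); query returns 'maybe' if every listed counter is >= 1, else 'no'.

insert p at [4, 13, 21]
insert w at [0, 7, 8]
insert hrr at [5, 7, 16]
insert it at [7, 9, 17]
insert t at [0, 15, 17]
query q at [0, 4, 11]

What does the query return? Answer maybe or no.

Answer: no

Derivation:
Step 1: insert p at [4, 13, 21] -> counters=[0,0,0,0,1,0,0,0,0,0,0,0,0,1,0,0,0,0,0,0,0,1]
Step 2: insert w at [0, 7, 8] -> counters=[1,0,0,0,1,0,0,1,1,0,0,0,0,1,0,0,0,0,0,0,0,1]
Step 3: insert hrr at [5, 7, 16] -> counters=[1,0,0,0,1,1,0,2,1,0,0,0,0,1,0,0,1,0,0,0,0,1]
Step 4: insert it at [7, 9, 17] -> counters=[1,0,0,0,1,1,0,3,1,1,0,0,0,1,0,0,1,1,0,0,0,1]
Step 5: insert t at [0, 15, 17] -> counters=[2,0,0,0,1,1,0,3,1,1,0,0,0,1,0,1,1,2,0,0,0,1]
Query q: check counters[0]=2 counters[4]=1 counters[11]=0 -> no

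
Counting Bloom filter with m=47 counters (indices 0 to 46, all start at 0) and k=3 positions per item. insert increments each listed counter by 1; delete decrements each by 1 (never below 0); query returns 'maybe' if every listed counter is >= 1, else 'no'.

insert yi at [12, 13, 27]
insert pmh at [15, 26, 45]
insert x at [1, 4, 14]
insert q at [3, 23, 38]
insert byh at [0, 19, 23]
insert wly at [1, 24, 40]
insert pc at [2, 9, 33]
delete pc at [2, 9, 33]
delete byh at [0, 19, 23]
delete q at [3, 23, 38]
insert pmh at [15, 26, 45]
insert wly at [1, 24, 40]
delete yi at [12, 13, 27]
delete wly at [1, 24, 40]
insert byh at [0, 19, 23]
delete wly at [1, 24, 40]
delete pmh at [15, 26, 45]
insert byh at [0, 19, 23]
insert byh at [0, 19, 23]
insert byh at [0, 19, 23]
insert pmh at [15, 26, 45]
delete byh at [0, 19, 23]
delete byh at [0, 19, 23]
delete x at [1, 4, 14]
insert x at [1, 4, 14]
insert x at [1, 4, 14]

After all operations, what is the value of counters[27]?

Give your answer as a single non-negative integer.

Step 1: insert yi at [12, 13, 27] -> counters=[0,0,0,0,0,0,0,0,0,0,0,0,1,1,0,0,0,0,0,0,0,0,0,0,0,0,0,1,0,0,0,0,0,0,0,0,0,0,0,0,0,0,0,0,0,0,0]
Step 2: insert pmh at [15, 26, 45] -> counters=[0,0,0,0,0,0,0,0,0,0,0,0,1,1,0,1,0,0,0,0,0,0,0,0,0,0,1,1,0,0,0,0,0,0,0,0,0,0,0,0,0,0,0,0,0,1,0]
Step 3: insert x at [1, 4, 14] -> counters=[0,1,0,0,1,0,0,0,0,0,0,0,1,1,1,1,0,0,0,0,0,0,0,0,0,0,1,1,0,0,0,0,0,0,0,0,0,0,0,0,0,0,0,0,0,1,0]
Step 4: insert q at [3, 23, 38] -> counters=[0,1,0,1,1,0,0,0,0,0,0,0,1,1,1,1,0,0,0,0,0,0,0,1,0,0,1,1,0,0,0,0,0,0,0,0,0,0,1,0,0,0,0,0,0,1,0]
Step 5: insert byh at [0, 19, 23] -> counters=[1,1,0,1,1,0,0,0,0,0,0,0,1,1,1,1,0,0,0,1,0,0,0,2,0,0,1,1,0,0,0,0,0,0,0,0,0,0,1,0,0,0,0,0,0,1,0]
Step 6: insert wly at [1, 24, 40] -> counters=[1,2,0,1,1,0,0,0,0,0,0,0,1,1,1,1,0,0,0,1,0,0,0,2,1,0,1,1,0,0,0,0,0,0,0,0,0,0,1,0,1,0,0,0,0,1,0]
Step 7: insert pc at [2, 9, 33] -> counters=[1,2,1,1,1,0,0,0,0,1,0,0,1,1,1,1,0,0,0,1,0,0,0,2,1,0,1,1,0,0,0,0,0,1,0,0,0,0,1,0,1,0,0,0,0,1,0]
Step 8: delete pc at [2, 9, 33] -> counters=[1,2,0,1,1,0,0,0,0,0,0,0,1,1,1,1,0,0,0,1,0,0,0,2,1,0,1,1,0,0,0,0,0,0,0,0,0,0,1,0,1,0,0,0,0,1,0]
Step 9: delete byh at [0, 19, 23] -> counters=[0,2,0,1,1,0,0,0,0,0,0,0,1,1,1,1,0,0,0,0,0,0,0,1,1,0,1,1,0,0,0,0,0,0,0,0,0,0,1,0,1,0,0,0,0,1,0]
Step 10: delete q at [3, 23, 38] -> counters=[0,2,0,0,1,0,0,0,0,0,0,0,1,1,1,1,0,0,0,0,0,0,0,0,1,0,1,1,0,0,0,0,0,0,0,0,0,0,0,0,1,0,0,0,0,1,0]
Step 11: insert pmh at [15, 26, 45] -> counters=[0,2,0,0,1,0,0,0,0,0,0,0,1,1,1,2,0,0,0,0,0,0,0,0,1,0,2,1,0,0,0,0,0,0,0,0,0,0,0,0,1,0,0,0,0,2,0]
Step 12: insert wly at [1, 24, 40] -> counters=[0,3,0,0,1,0,0,0,0,0,0,0,1,1,1,2,0,0,0,0,0,0,0,0,2,0,2,1,0,0,0,0,0,0,0,0,0,0,0,0,2,0,0,0,0,2,0]
Step 13: delete yi at [12, 13, 27] -> counters=[0,3,0,0,1,0,0,0,0,0,0,0,0,0,1,2,0,0,0,0,0,0,0,0,2,0,2,0,0,0,0,0,0,0,0,0,0,0,0,0,2,0,0,0,0,2,0]
Step 14: delete wly at [1, 24, 40] -> counters=[0,2,0,0,1,0,0,0,0,0,0,0,0,0,1,2,0,0,0,0,0,0,0,0,1,0,2,0,0,0,0,0,0,0,0,0,0,0,0,0,1,0,0,0,0,2,0]
Step 15: insert byh at [0, 19, 23] -> counters=[1,2,0,0,1,0,0,0,0,0,0,0,0,0,1,2,0,0,0,1,0,0,0,1,1,0,2,0,0,0,0,0,0,0,0,0,0,0,0,0,1,0,0,0,0,2,0]
Step 16: delete wly at [1, 24, 40] -> counters=[1,1,0,0,1,0,0,0,0,0,0,0,0,0,1,2,0,0,0,1,0,0,0,1,0,0,2,0,0,0,0,0,0,0,0,0,0,0,0,0,0,0,0,0,0,2,0]
Step 17: delete pmh at [15, 26, 45] -> counters=[1,1,0,0,1,0,0,0,0,0,0,0,0,0,1,1,0,0,0,1,0,0,0,1,0,0,1,0,0,0,0,0,0,0,0,0,0,0,0,0,0,0,0,0,0,1,0]
Step 18: insert byh at [0, 19, 23] -> counters=[2,1,0,0,1,0,0,0,0,0,0,0,0,0,1,1,0,0,0,2,0,0,0,2,0,0,1,0,0,0,0,0,0,0,0,0,0,0,0,0,0,0,0,0,0,1,0]
Step 19: insert byh at [0, 19, 23] -> counters=[3,1,0,0,1,0,0,0,0,0,0,0,0,0,1,1,0,0,0,3,0,0,0,3,0,0,1,0,0,0,0,0,0,0,0,0,0,0,0,0,0,0,0,0,0,1,0]
Step 20: insert byh at [0, 19, 23] -> counters=[4,1,0,0,1,0,0,0,0,0,0,0,0,0,1,1,0,0,0,4,0,0,0,4,0,0,1,0,0,0,0,0,0,0,0,0,0,0,0,0,0,0,0,0,0,1,0]
Step 21: insert pmh at [15, 26, 45] -> counters=[4,1,0,0,1,0,0,0,0,0,0,0,0,0,1,2,0,0,0,4,0,0,0,4,0,0,2,0,0,0,0,0,0,0,0,0,0,0,0,0,0,0,0,0,0,2,0]
Step 22: delete byh at [0, 19, 23] -> counters=[3,1,0,0,1,0,0,0,0,0,0,0,0,0,1,2,0,0,0,3,0,0,0,3,0,0,2,0,0,0,0,0,0,0,0,0,0,0,0,0,0,0,0,0,0,2,0]
Step 23: delete byh at [0, 19, 23] -> counters=[2,1,0,0,1,0,0,0,0,0,0,0,0,0,1,2,0,0,0,2,0,0,0,2,0,0,2,0,0,0,0,0,0,0,0,0,0,0,0,0,0,0,0,0,0,2,0]
Step 24: delete x at [1, 4, 14] -> counters=[2,0,0,0,0,0,0,0,0,0,0,0,0,0,0,2,0,0,0,2,0,0,0,2,0,0,2,0,0,0,0,0,0,0,0,0,0,0,0,0,0,0,0,0,0,2,0]
Step 25: insert x at [1, 4, 14] -> counters=[2,1,0,0,1,0,0,0,0,0,0,0,0,0,1,2,0,0,0,2,0,0,0,2,0,0,2,0,0,0,0,0,0,0,0,0,0,0,0,0,0,0,0,0,0,2,0]
Step 26: insert x at [1, 4, 14] -> counters=[2,2,0,0,2,0,0,0,0,0,0,0,0,0,2,2,0,0,0,2,0,0,0,2,0,0,2,0,0,0,0,0,0,0,0,0,0,0,0,0,0,0,0,0,0,2,0]
Final counters=[2,2,0,0,2,0,0,0,0,0,0,0,0,0,2,2,0,0,0,2,0,0,0,2,0,0,2,0,0,0,0,0,0,0,0,0,0,0,0,0,0,0,0,0,0,2,0] -> counters[27]=0

Answer: 0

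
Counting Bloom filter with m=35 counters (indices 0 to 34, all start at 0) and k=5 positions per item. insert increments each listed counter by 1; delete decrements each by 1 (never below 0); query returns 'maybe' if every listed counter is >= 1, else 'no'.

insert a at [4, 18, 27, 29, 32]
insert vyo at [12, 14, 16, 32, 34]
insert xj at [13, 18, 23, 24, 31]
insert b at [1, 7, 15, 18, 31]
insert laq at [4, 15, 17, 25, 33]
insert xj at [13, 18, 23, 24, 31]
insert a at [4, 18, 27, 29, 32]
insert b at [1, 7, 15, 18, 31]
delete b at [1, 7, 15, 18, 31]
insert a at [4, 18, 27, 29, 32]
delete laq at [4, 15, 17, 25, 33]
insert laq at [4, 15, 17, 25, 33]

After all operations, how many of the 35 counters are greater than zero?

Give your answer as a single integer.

Answer: 19

Derivation:
Step 1: insert a at [4, 18, 27, 29, 32] -> counters=[0,0,0,0,1,0,0,0,0,0,0,0,0,0,0,0,0,0,1,0,0,0,0,0,0,0,0,1,0,1,0,0,1,0,0]
Step 2: insert vyo at [12, 14, 16, 32, 34] -> counters=[0,0,0,0,1,0,0,0,0,0,0,0,1,0,1,0,1,0,1,0,0,0,0,0,0,0,0,1,0,1,0,0,2,0,1]
Step 3: insert xj at [13, 18, 23, 24, 31] -> counters=[0,0,0,0,1,0,0,0,0,0,0,0,1,1,1,0,1,0,2,0,0,0,0,1,1,0,0,1,0,1,0,1,2,0,1]
Step 4: insert b at [1, 7, 15, 18, 31] -> counters=[0,1,0,0,1,0,0,1,0,0,0,0,1,1,1,1,1,0,3,0,0,0,0,1,1,0,0,1,0,1,0,2,2,0,1]
Step 5: insert laq at [4, 15, 17, 25, 33] -> counters=[0,1,0,0,2,0,0,1,0,0,0,0,1,1,1,2,1,1,3,0,0,0,0,1,1,1,0,1,0,1,0,2,2,1,1]
Step 6: insert xj at [13, 18, 23, 24, 31] -> counters=[0,1,0,0,2,0,0,1,0,0,0,0,1,2,1,2,1,1,4,0,0,0,0,2,2,1,0,1,0,1,0,3,2,1,1]
Step 7: insert a at [4, 18, 27, 29, 32] -> counters=[0,1,0,0,3,0,0,1,0,0,0,0,1,2,1,2,1,1,5,0,0,0,0,2,2,1,0,2,0,2,0,3,3,1,1]
Step 8: insert b at [1, 7, 15, 18, 31] -> counters=[0,2,0,0,3,0,0,2,0,0,0,0,1,2,1,3,1,1,6,0,0,0,0,2,2,1,0,2,0,2,0,4,3,1,1]
Step 9: delete b at [1, 7, 15, 18, 31] -> counters=[0,1,0,0,3,0,0,1,0,0,0,0,1,2,1,2,1,1,5,0,0,0,0,2,2,1,0,2,0,2,0,3,3,1,1]
Step 10: insert a at [4, 18, 27, 29, 32] -> counters=[0,1,0,0,4,0,0,1,0,0,0,0,1,2,1,2,1,1,6,0,0,0,0,2,2,1,0,3,0,3,0,3,4,1,1]
Step 11: delete laq at [4, 15, 17, 25, 33] -> counters=[0,1,0,0,3,0,0,1,0,0,0,0,1,2,1,1,1,0,6,0,0,0,0,2,2,0,0,3,0,3,0,3,4,0,1]
Step 12: insert laq at [4, 15, 17, 25, 33] -> counters=[0,1,0,0,4,0,0,1,0,0,0,0,1,2,1,2,1,1,6,0,0,0,0,2,2,1,0,3,0,3,0,3,4,1,1]
Final counters=[0,1,0,0,4,0,0,1,0,0,0,0,1,2,1,2,1,1,6,0,0,0,0,2,2,1,0,3,0,3,0,3,4,1,1] -> 19 nonzero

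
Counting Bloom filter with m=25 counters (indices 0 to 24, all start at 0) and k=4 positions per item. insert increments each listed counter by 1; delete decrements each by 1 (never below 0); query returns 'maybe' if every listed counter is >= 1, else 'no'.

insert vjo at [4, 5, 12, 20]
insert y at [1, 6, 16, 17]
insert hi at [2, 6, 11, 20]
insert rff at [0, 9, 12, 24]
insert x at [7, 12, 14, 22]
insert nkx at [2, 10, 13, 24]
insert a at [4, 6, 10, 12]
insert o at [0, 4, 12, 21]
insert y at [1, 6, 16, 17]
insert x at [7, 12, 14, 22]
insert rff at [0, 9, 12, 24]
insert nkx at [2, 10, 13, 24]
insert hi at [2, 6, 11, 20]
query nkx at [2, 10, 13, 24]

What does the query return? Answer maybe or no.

Answer: maybe

Derivation:
Step 1: insert vjo at [4, 5, 12, 20] -> counters=[0,0,0,0,1,1,0,0,0,0,0,0,1,0,0,0,0,0,0,0,1,0,0,0,0]
Step 2: insert y at [1, 6, 16, 17] -> counters=[0,1,0,0,1,1,1,0,0,0,0,0,1,0,0,0,1,1,0,0,1,0,0,0,0]
Step 3: insert hi at [2, 6, 11, 20] -> counters=[0,1,1,0,1,1,2,0,0,0,0,1,1,0,0,0,1,1,0,0,2,0,0,0,0]
Step 4: insert rff at [0, 9, 12, 24] -> counters=[1,1,1,0,1,1,2,0,0,1,0,1,2,0,0,0,1,1,0,0,2,0,0,0,1]
Step 5: insert x at [7, 12, 14, 22] -> counters=[1,1,1,0,1,1,2,1,0,1,0,1,3,0,1,0,1,1,0,0,2,0,1,0,1]
Step 6: insert nkx at [2, 10, 13, 24] -> counters=[1,1,2,0,1,1,2,1,0,1,1,1,3,1,1,0,1,1,0,0,2,0,1,0,2]
Step 7: insert a at [4, 6, 10, 12] -> counters=[1,1,2,0,2,1,3,1,0,1,2,1,4,1,1,0,1,1,0,0,2,0,1,0,2]
Step 8: insert o at [0, 4, 12, 21] -> counters=[2,1,2,0,3,1,3,1,0,1,2,1,5,1,1,0,1,1,0,0,2,1,1,0,2]
Step 9: insert y at [1, 6, 16, 17] -> counters=[2,2,2,0,3,1,4,1,0,1,2,1,5,1,1,0,2,2,0,0,2,1,1,0,2]
Step 10: insert x at [7, 12, 14, 22] -> counters=[2,2,2,0,3,1,4,2,0,1,2,1,6,1,2,0,2,2,0,0,2,1,2,0,2]
Step 11: insert rff at [0, 9, 12, 24] -> counters=[3,2,2,0,3,1,4,2,0,2,2,1,7,1,2,0,2,2,0,0,2,1,2,0,3]
Step 12: insert nkx at [2, 10, 13, 24] -> counters=[3,2,3,0,3,1,4,2,0,2,3,1,7,2,2,0,2,2,0,0,2,1,2,0,4]
Step 13: insert hi at [2, 6, 11, 20] -> counters=[3,2,4,0,3,1,5,2,0,2,3,2,7,2,2,0,2,2,0,0,3,1,2,0,4]
Query nkx: check counters[2]=4 counters[10]=3 counters[13]=2 counters[24]=4 -> maybe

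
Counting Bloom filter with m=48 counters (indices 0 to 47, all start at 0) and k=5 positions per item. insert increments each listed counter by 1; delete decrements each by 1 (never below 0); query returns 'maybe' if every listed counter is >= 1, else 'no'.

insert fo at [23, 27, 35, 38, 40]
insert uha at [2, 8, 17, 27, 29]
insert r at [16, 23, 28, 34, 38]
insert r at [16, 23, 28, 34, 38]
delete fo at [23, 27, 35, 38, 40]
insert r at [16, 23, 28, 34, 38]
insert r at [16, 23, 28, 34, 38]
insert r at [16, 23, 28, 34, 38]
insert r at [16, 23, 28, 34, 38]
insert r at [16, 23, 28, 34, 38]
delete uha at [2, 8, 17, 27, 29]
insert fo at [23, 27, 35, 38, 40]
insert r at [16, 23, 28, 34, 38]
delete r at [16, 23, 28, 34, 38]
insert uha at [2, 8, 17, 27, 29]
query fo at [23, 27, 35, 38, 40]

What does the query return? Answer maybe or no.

Answer: maybe

Derivation:
Step 1: insert fo at [23, 27, 35, 38, 40] -> counters=[0,0,0,0,0,0,0,0,0,0,0,0,0,0,0,0,0,0,0,0,0,0,0,1,0,0,0,1,0,0,0,0,0,0,0,1,0,0,1,0,1,0,0,0,0,0,0,0]
Step 2: insert uha at [2, 8, 17, 27, 29] -> counters=[0,0,1,0,0,0,0,0,1,0,0,0,0,0,0,0,0,1,0,0,0,0,0,1,0,0,0,2,0,1,0,0,0,0,0,1,0,0,1,0,1,0,0,0,0,0,0,0]
Step 3: insert r at [16, 23, 28, 34, 38] -> counters=[0,0,1,0,0,0,0,0,1,0,0,0,0,0,0,0,1,1,0,0,0,0,0,2,0,0,0,2,1,1,0,0,0,0,1,1,0,0,2,0,1,0,0,0,0,0,0,0]
Step 4: insert r at [16, 23, 28, 34, 38] -> counters=[0,0,1,0,0,0,0,0,1,0,0,0,0,0,0,0,2,1,0,0,0,0,0,3,0,0,0,2,2,1,0,0,0,0,2,1,0,0,3,0,1,0,0,0,0,0,0,0]
Step 5: delete fo at [23, 27, 35, 38, 40] -> counters=[0,0,1,0,0,0,0,0,1,0,0,0,0,0,0,0,2,1,0,0,0,0,0,2,0,0,0,1,2,1,0,0,0,0,2,0,0,0,2,0,0,0,0,0,0,0,0,0]
Step 6: insert r at [16, 23, 28, 34, 38] -> counters=[0,0,1,0,0,0,0,0,1,0,0,0,0,0,0,0,3,1,0,0,0,0,0,3,0,0,0,1,3,1,0,0,0,0,3,0,0,0,3,0,0,0,0,0,0,0,0,0]
Step 7: insert r at [16, 23, 28, 34, 38] -> counters=[0,0,1,0,0,0,0,0,1,0,0,0,0,0,0,0,4,1,0,0,0,0,0,4,0,0,0,1,4,1,0,0,0,0,4,0,0,0,4,0,0,0,0,0,0,0,0,0]
Step 8: insert r at [16, 23, 28, 34, 38] -> counters=[0,0,1,0,0,0,0,0,1,0,0,0,0,0,0,0,5,1,0,0,0,0,0,5,0,0,0,1,5,1,0,0,0,0,5,0,0,0,5,0,0,0,0,0,0,0,0,0]
Step 9: insert r at [16, 23, 28, 34, 38] -> counters=[0,0,1,0,0,0,0,0,1,0,0,0,0,0,0,0,6,1,0,0,0,0,0,6,0,0,0,1,6,1,0,0,0,0,6,0,0,0,6,0,0,0,0,0,0,0,0,0]
Step 10: insert r at [16, 23, 28, 34, 38] -> counters=[0,0,1,0,0,0,0,0,1,0,0,0,0,0,0,0,7,1,0,0,0,0,0,7,0,0,0,1,7,1,0,0,0,0,7,0,0,0,7,0,0,0,0,0,0,0,0,0]
Step 11: delete uha at [2, 8, 17, 27, 29] -> counters=[0,0,0,0,0,0,0,0,0,0,0,0,0,0,0,0,7,0,0,0,0,0,0,7,0,0,0,0,7,0,0,0,0,0,7,0,0,0,7,0,0,0,0,0,0,0,0,0]
Step 12: insert fo at [23, 27, 35, 38, 40] -> counters=[0,0,0,0,0,0,0,0,0,0,0,0,0,0,0,0,7,0,0,0,0,0,0,8,0,0,0,1,7,0,0,0,0,0,7,1,0,0,8,0,1,0,0,0,0,0,0,0]
Step 13: insert r at [16, 23, 28, 34, 38] -> counters=[0,0,0,0,0,0,0,0,0,0,0,0,0,0,0,0,8,0,0,0,0,0,0,9,0,0,0,1,8,0,0,0,0,0,8,1,0,0,9,0,1,0,0,0,0,0,0,0]
Step 14: delete r at [16, 23, 28, 34, 38] -> counters=[0,0,0,0,0,0,0,0,0,0,0,0,0,0,0,0,7,0,0,0,0,0,0,8,0,0,0,1,7,0,0,0,0,0,7,1,0,0,8,0,1,0,0,0,0,0,0,0]
Step 15: insert uha at [2, 8, 17, 27, 29] -> counters=[0,0,1,0,0,0,0,0,1,0,0,0,0,0,0,0,7,1,0,0,0,0,0,8,0,0,0,2,7,1,0,0,0,0,7,1,0,0,8,0,1,0,0,0,0,0,0,0]
Query fo: check counters[23]=8 counters[27]=2 counters[35]=1 counters[38]=8 counters[40]=1 -> maybe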